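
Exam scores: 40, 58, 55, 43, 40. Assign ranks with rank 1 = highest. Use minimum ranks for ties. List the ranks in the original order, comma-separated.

Sorted (descending): 58, 55, 43, 40, 40
The 2 values of 40 occupy positions 4–5 → each gets rank 4.

4, 1, 2, 3, 4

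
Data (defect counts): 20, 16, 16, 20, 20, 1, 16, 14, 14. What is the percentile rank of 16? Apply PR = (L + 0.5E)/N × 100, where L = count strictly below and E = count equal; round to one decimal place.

50.0

N = 9.
Strictly below 16: 3. Equal to 16: 3.
PR = (3 + 0.5·3)/9 × 100 = 50.0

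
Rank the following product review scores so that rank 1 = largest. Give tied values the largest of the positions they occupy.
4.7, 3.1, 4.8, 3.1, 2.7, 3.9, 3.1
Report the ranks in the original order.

2, 6, 1, 6, 7, 3, 6

Sorted (descending): 4.8, 4.7, 3.9, 3.1, 3.1, 3.1, 2.7
The 3 values of 3.1 occupy positions 4–6 → each gets rank 6.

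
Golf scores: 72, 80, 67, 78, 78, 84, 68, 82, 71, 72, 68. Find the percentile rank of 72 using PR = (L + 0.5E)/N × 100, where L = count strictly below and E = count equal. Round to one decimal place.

45.5

N = 11.
Strictly below 72: 4. Equal to 72: 2.
PR = (4 + 0.5·2)/11 × 100 = 45.5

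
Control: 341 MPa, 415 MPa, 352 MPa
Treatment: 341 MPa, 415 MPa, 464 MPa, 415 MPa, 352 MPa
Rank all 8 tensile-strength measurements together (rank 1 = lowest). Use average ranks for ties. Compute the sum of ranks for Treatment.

Sorted (ascending): 341, 341, 352, 352, 415, 415, 415, 464
The 2 values of 341 occupy positions 1–2 → average rank (1+2)/2 = 1.5.
The 2 values of 352 occupy positions 3–4 → average rank (3+4)/2 = 3.5.
The 3 values of 415 occupy positions 5–7 → average rank 6.
Treatment values → pooled ranks: 341→1.5, 415→6, 464→8, 415→6, 352→3.5
Rank sum = 1.5 + 6 + 8 + 6 + 3.5 = 25

25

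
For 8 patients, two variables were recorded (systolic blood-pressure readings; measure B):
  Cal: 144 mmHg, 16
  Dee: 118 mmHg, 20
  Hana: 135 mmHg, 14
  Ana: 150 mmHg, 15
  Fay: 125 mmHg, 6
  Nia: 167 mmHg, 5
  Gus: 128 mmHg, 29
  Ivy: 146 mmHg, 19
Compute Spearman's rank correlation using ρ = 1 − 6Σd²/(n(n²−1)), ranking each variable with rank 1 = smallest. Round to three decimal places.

Ranks of variable 1: 5, 1, 4, 7, 2, 8, 3, 6
Ranks of variable 2: 5, 7, 3, 4, 2, 1, 8, 6
d = r₁ − r₂: 0, -6, 1, 3, 0, 7, -5, 0
d²: 0, 36, 1, 9, 0, 49, 25, 0; Σd² = 120
ρ = 1 − 6·120/(8·63) = 1 − 720/504 = -0.429

-0.429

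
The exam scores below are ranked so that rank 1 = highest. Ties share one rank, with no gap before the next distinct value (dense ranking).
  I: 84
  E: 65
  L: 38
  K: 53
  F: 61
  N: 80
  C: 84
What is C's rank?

1

Sorted (descending): 84, 84, 80, 65, 61, 53, 38
The 2 values of 84 share dense rank 1.
Remaining distinct values take the next consecutive integers.
C has value 84 → rank 1.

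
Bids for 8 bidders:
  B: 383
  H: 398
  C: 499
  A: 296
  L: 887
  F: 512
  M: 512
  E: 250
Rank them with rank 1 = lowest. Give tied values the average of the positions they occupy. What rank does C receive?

Sorted (ascending): 250, 296, 383, 398, 499, 512, 512, 887
The 2 values of 512 occupy positions 6–7 → average rank (6+7)/2 = 6.5.
C has value 499 → rank 5.

5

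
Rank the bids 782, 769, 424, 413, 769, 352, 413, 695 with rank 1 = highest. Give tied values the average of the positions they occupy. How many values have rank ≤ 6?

5

Sorted (descending): 782, 769, 769, 695, 424, 413, 413, 352
The 2 values of 769 occupy positions 2–3 → average rank (2+3)/2 = 2.5.
The 2 values of 413 occupy positions 6–7 → average rank (6+7)/2 = 6.5.
Ranks ≤ 6: {1, 2.5, 2.5, 4, 5} → 5 values.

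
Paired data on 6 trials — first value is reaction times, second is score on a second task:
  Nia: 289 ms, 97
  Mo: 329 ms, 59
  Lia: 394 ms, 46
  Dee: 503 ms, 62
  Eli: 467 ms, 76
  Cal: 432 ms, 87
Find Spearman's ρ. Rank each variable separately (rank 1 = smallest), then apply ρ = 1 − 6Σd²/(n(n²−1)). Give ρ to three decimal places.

-0.143

Ranks of variable 1: 1, 2, 3, 6, 5, 4
Ranks of variable 2: 6, 2, 1, 3, 4, 5
d = r₁ − r₂: -5, 0, 2, 3, 1, -1
d²: 25, 0, 4, 9, 1, 1; Σd² = 40
ρ = 1 − 6·40/(6·35) = 1 − 240/210 = -0.143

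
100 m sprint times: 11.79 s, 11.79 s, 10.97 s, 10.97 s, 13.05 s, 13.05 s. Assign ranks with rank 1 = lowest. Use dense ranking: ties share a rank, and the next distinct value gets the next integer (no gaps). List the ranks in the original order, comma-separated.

Sorted (ascending): 10.97, 10.97, 11.79, 11.79, 13.05, 13.05
The 2 values of 10.97 share dense rank 1.
The 2 values of 11.79 share dense rank 2.
The 2 values of 13.05 share dense rank 3.

2, 2, 1, 1, 3, 3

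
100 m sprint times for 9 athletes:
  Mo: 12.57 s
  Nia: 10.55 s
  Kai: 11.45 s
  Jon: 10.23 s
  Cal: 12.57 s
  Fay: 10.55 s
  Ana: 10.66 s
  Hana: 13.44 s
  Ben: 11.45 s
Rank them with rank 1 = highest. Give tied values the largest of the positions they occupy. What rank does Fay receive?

Sorted (descending): 13.44, 12.57, 12.57, 11.45, 11.45, 10.66, 10.55, 10.55, 10.23
The 2 values of 12.57 occupy positions 2–3 → each gets rank 3.
The 2 values of 11.45 occupy positions 4–5 → each gets rank 5.
The 2 values of 10.55 occupy positions 7–8 → each gets rank 8.
Fay has value 10.55 s → rank 8.

8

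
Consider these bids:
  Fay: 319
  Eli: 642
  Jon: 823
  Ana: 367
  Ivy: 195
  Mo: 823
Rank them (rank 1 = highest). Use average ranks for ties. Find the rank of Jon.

1.5

Sorted (descending): 823, 823, 642, 367, 319, 195
The 2 values of 823 occupy positions 1–2 → average rank (1+2)/2 = 1.5.
Jon has value 823 → rank 1.5.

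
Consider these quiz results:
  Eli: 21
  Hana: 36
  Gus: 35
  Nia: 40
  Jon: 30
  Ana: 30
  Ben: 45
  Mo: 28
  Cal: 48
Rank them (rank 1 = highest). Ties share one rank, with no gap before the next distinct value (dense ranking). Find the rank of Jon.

6

Sorted (descending): 48, 45, 40, 36, 35, 30, 30, 28, 21
The 2 values of 30 share dense rank 6.
Remaining distinct values take the next consecutive integers.
Jon has value 30 → rank 6.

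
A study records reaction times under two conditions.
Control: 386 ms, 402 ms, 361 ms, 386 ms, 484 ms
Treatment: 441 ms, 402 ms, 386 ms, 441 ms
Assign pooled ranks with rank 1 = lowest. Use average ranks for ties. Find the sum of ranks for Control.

21.5

Sorted (ascending): 361, 386, 386, 386, 402, 402, 441, 441, 484
The 3 values of 386 occupy positions 2–4 → average rank 3.
The 2 values of 402 occupy positions 5–6 → average rank (5+6)/2 = 5.5.
The 2 values of 441 occupy positions 7–8 → average rank (7+8)/2 = 7.5.
Control values → pooled ranks: 386→3, 402→5.5, 361→1, 386→3, 484→9
Rank sum = 3 + 5.5 + 1 + 3 + 9 = 21.5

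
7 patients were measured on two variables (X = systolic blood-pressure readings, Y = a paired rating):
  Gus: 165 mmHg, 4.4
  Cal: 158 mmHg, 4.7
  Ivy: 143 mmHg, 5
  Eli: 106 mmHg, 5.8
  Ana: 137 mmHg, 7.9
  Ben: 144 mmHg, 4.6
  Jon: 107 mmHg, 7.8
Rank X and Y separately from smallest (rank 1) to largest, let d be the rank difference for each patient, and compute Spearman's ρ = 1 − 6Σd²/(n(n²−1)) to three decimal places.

-0.821

Ranks of variable 1: 7, 6, 4, 1, 3, 5, 2
Ranks of variable 2: 1, 3, 4, 5, 7, 2, 6
d = r₁ − r₂: 6, 3, 0, -4, -4, 3, -4
d²: 36, 9, 0, 16, 16, 9, 16; Σd² = 102
ρ = 1 − 6·102/(7·48) = 1 − 612/336 = -0.821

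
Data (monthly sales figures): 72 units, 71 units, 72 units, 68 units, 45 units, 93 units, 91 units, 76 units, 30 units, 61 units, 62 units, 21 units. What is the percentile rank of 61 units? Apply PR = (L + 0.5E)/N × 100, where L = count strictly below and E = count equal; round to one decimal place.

29.2

N = 12.
Strictly below 61: 3. Equal to 61: 1.
PR = (3 + 0.5·1)/12 × 100 = 29.2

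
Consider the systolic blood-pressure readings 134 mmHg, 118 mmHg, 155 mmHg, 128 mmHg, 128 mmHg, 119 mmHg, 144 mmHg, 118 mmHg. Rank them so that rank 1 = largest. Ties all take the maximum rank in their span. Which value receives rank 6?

Sorted (descending): 155, 144, 134, 128, 128, 119, 118, 118
The 2 values of 128 occupy positions 4–5 → each gets rank 5.
The 2 values of 118 occupy positions 7–8 → each gets rank 8.
Rank 6 → value 119.

119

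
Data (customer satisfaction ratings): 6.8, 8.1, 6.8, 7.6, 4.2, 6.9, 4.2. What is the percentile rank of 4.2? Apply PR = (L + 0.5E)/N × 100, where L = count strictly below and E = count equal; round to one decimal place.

14.3

N = 7.
Strictly below 4.2: 0. Equal to 4.2: 2.
PR = (0 + 0.5·2)/7 × 100 = 14.3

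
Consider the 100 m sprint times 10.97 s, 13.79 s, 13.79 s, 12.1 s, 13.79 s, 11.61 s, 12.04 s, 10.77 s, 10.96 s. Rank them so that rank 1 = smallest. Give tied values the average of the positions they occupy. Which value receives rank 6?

12.1

Sorted (ascending): 10.77, 10.96, 10.97, 11.61, 12.04, 12.1, 13.79, 13.79, 13.79
The 3 values of 13.79 occupy positions 7–9 → average rank 8.
Rank 6 → value 12.1.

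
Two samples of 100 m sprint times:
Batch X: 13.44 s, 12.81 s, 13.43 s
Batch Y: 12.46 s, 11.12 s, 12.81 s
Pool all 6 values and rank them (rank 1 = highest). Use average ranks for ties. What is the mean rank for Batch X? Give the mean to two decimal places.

Sorted (descending): 13.44, 13.43, 12.81, 12.81, 12.46, 11.12
The 2 values of 12.81 occupy positions 3–4 → average rank (3+4)/2 = 3.5.
Batch X values → pooled ranks: 13.44→1, 12.81→3.5, 13.43→2
Mean rank = (1 + 3.5 + 2) / 3 = 2.17

2.17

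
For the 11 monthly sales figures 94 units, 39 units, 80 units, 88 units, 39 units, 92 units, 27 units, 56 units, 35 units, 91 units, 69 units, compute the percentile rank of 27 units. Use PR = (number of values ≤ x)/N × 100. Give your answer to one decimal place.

9.1

N = 11.
Strictly below 27: 0. Equal to 27: 1.
PR = 1/11 × 100 = 9.1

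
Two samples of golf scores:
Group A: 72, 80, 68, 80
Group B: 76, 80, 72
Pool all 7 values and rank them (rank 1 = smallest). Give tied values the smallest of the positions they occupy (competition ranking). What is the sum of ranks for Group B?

Sorted (ascending): 68, 72, 72, 76, 80, 80, 80
The 2 values of 72 occupy positions 2–3 → each gets rank 2.
The 3 values of 80 occupy positions 5–7 → each gets rank 5.
Group B values → pooled ranks: 76→4, 80→5, 72→2
Rank sum = 4 + 5 + 2 = 11

11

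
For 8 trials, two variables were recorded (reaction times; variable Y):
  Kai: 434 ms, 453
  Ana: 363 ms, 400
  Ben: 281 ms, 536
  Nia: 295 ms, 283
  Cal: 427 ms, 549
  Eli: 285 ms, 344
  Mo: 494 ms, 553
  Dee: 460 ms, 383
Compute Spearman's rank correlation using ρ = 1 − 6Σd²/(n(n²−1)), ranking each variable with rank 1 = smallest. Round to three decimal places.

0.405

Ranks of variable 1: 6, 4, 1, 3, 5, 2, 8, 7
Ranks of variable 2: 5, 4, 6, 1, 7, 2, 8, 3
d = r₁ − r₂: 1, 0, -5, 2, -2, 0, 0, 4
d²: 1, 0, 25, 4, 4, 0, 0, 16; Σd² = 50
ρ = 1 − 6·50/(8·63) = 1 − 300/504 = 0.405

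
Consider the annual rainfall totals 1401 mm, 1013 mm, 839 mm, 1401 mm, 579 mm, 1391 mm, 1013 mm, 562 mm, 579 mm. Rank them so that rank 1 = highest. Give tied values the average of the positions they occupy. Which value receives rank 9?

Sorted (descending): 1401, 1401, 1391, 1013, 1013, 839, 579, 579, 562
The 2 values of 1401 occupy positions 1–2 → average rank (1+2)/2 = 1.5.
The 2 values of 1013 occupy positions 4–5 → average rank (4+5)/2 = 4.5.
The 2 values of 579 occupy positions 7–8 → average rank (7+8)/2 = 7.5.
Rank 9 → value 562.

562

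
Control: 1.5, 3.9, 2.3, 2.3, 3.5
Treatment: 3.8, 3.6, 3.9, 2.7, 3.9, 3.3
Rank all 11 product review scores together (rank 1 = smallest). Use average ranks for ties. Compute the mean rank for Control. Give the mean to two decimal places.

4.40

Sorted (ascending): 1.5, 2.3, 2.3, 2.7, 3.3, 3.5, 3.6, 3.8, 3.9, 3.9, 3.9
The 2 values of 2.3 occupy positions 2–3 → average rank (2+3)/2 = 2.5.
The 3 values of 3.9 occupy positions 9–11 → average rank 10.
Control values → pooled ranks: 1.5→1, 3.9→10, 2.3→2.5, 2.3→2.5, 3.5→6
Mean rank = (1 + 10 + 2.5 + 2.5 + 6) / 5 = 4.40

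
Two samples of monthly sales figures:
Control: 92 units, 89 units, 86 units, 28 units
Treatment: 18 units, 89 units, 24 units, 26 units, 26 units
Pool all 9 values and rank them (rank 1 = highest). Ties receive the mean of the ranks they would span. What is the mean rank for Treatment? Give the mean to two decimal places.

Sorted (descending): 92, 89, 89, 86, 28, 26, 26, 24, 18
The 2 values of 89 occupy positions 2–3 → average rank (2+3)/2 = 2.5.
The 2 values of 26 occupy positions 6–7 → average rank (6+7)/2 = 6.5.
Treatment values → pooled ranks: 18→9, 89→2.5, 24→8, 26→6.5, 26→6.5
Mean rank = (9 + 2.5 + 8 + 6.5 + 6.5) / 5 = 6.50

6.50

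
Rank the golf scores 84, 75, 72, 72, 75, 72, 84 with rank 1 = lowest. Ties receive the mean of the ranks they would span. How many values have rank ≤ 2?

3

Sorted (ascending): 72, 72, 72, 75, 75, 84, 84
The 3 values of 72 occupy positions 1–3 → average rank 2.
The 2 values of 75 occupy positions 4–5 → average rank (4+5)/2 = 4.5.
The 2 values of 84 occupy positions 6–7 → average rank (6+7)/2 = 6.5.
Ranks ≤ 2: {2, 2, 2} → 3 values.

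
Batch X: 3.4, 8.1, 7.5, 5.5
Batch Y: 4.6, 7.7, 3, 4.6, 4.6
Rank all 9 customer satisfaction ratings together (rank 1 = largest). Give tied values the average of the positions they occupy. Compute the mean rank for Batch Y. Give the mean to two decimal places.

5.80

Sorted (descending): 8.1, 7.7, 7.5, 5.5, 4.6, 4.6, 4.6, 3.4, 3
The 3 values of 4.6 occupy positions 5–7 → average rank 6.
Batch Y values → pooled ranks: 4.6→6, 7.7→2, 3→9, 4.6→6, 4.6→6
Mean rank = (6 + 2 + 9 + 6 + 6) / 5 = 5.80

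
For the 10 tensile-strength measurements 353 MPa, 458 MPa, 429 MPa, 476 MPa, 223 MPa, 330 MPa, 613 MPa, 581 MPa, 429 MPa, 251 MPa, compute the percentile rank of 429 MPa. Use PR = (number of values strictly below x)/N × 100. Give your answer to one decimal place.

40.0

N = 10.
Strictly below 429: 4. Equal to 429: 2.
PR = 4/10 × 100 = 40.0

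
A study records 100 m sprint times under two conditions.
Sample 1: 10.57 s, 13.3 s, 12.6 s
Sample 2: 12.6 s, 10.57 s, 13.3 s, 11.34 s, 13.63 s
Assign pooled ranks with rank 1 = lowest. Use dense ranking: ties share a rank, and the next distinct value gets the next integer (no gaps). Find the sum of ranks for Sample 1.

8

Sorted (ascending): 10.57, 10.57, 11.34, 12.6, 12.6, 13.3, 13.3, 13.63
The 2 values of 10.57 share dense rank 1.
The 2 values of 12.6 share dense rank 3.
The 2 values of 13.3 share dense rank 4.
Remaining distinct values take the next consecutive integers.
Sample 1 values → pooled ranks: 10.57→1, 13.3→4, 12.6→3
Rank sum = 1 + 4 + 3 = 8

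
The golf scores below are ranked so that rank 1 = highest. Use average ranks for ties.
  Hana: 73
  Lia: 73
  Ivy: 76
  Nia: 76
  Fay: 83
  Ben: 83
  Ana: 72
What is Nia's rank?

3.5

Sorted (descending): 83, 83, 76, 76, 73, 73, 72
The 2 values of 83 occupy positions 1–2 → average rank (1+2)/2 = 1.5.
The 2 values of 76 occupy positions 3–4 → average rank (3+4)/2 = 3.5.
The 2 values of 73 occupy positions 5–6 → average rank (5+6)/2 = 5.5.
Nia has value 76 → rank 3.5.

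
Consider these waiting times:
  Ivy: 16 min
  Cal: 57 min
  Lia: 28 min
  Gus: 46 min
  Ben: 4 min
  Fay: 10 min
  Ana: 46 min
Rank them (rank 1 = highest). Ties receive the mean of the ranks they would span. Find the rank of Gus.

2.5

Sorted (descending): 57, 46, 46, 28, 16, 10, 4
The 2 values of 46 occupy positions 2–3 → average rank (2+3)/2 = 2.5.
Gus has value 46 min → rank 2.5.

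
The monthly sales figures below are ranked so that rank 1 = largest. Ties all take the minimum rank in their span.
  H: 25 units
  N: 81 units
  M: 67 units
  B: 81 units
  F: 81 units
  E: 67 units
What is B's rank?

Sorted (descending): 81, 81, 81, 67, 67, 25
The 3 values of 81 occupy positions 1–3 → each gets rank 1.
The 2 values of 67 occupy positions 4–5 → each gets rank 4.
B has value 81 units → rank 1.

1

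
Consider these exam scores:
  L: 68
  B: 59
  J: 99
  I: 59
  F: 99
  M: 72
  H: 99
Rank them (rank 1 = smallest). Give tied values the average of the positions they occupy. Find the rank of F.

6

Sorted (ascending): 59, 59, 68, 72, 99, 99, 99
The 2 values of 59 occupy positions 1–2 → average rank (1+2)/2 = 1.5.
The 3 values of 99 occupy positions 5–7 → average rank 6.
F has value 99 → rank 6.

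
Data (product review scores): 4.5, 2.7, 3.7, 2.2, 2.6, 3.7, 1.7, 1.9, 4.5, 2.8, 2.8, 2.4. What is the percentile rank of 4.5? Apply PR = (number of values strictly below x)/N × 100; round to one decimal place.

83.3

N = 12.
Strictly below 4.5: 10. Equal to 4.5: 2.
PR = 10/12 × 100 = 83.3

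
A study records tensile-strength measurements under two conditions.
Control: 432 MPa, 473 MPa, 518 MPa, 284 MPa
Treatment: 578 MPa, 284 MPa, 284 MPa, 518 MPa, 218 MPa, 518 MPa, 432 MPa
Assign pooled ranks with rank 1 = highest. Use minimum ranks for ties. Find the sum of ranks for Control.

21

Sorted (descending): 578, 518, 518, 518, 473, 432, 432, 284, 284, 284, 218
The 3 values of 518 occupy positions 2–4 → each gets rank 2.
The 2 values of 432 occupy positions 6–7 → each gets rank 6.
The 3 values of 284 occupy positions 8–10 → each gets rank 8.
Control values → pooled ranks: 432→6, 473→5, 518→2, 284→8
Rank sum = 6 + 5 + 2 + 8 = 21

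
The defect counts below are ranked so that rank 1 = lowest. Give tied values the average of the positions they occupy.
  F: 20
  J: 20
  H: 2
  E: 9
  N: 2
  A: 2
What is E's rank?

4

Sorted (ascending): 2, 2, 2, 9, 20, 20
The 3 values of 2 occupy positions 1–3 → average rank 2.
The 2 values of 20 occupy positions 5–6 → average rank (5+6)/2 = 5.5.
E has value 9 → rank 4.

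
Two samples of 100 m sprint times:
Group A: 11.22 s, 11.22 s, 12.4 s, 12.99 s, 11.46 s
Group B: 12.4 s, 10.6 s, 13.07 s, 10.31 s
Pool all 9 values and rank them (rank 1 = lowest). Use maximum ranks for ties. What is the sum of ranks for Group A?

28

Sorted (ascending): 10.31, 10.6, 11.22, 11.22, 11.46, 12.4, 12.4, 12.99, 13.07
The 2 values of 11.22 occupy positions 3–4 → each gets rank 4.
The 2 values of 12.4 occupy positions 6–7 → each gets rank 7.
Group A values → pooled ranks: 11.22→4, 11.22→4, 12.4→7, 12.99→8, 11.46→5
Rank sum = 4 + 4 + 7 + 8 + 5 = 28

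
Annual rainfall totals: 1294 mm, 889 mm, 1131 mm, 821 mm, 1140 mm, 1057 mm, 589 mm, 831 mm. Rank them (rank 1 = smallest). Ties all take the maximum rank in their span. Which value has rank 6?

1131

Sorted (ascending): 589, 821, 831, 889, 1057, 1131, 1140, 1294
No ties — each value takes its position as its rank.
Rank 6 → value 1131.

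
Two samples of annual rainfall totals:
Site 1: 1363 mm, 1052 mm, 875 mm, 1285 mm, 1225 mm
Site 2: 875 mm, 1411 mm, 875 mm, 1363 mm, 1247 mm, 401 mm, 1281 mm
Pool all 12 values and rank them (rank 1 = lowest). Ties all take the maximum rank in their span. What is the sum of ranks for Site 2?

Sorted (ascending): 401, 875, 875, 875, 1052, 1225, 1247, 1281, 1285, 1363, 1363, 1411
The 3 values of 875 occupy positions 2–4 → each gets rank 4.
The 2 values of 1363 occupy positions 10–11 → each gets rank 11.
Site 2 values → pooled ranks: 875→4, 1411→12, 875→4, 1363→11, 1247→7, 401→1, 1281→8
Rank sum = 4 + 12 + 4 + 11 + 7 + 1 + 8 = 47

47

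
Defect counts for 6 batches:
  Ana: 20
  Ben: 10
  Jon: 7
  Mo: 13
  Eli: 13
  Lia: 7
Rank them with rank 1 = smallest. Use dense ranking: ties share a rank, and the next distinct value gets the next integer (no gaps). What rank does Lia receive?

1

Sorted (ascending): 7, 7, 10, 13, 13, 20
The 2 values of 7 share dense rank 1.
The 2 values of 13 share dense rank 3.
Remaining distinct values take the next consecutive integers.
Lia has value 7 → rank 1.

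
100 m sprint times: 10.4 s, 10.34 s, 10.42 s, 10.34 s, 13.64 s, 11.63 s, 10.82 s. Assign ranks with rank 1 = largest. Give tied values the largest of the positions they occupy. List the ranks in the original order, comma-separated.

Sorted (descending): 13.64, 11.63, 10.82, 10.42, 10.4, 10.34, 10.34
The 2 values of 10.34 occupy positions 6–7 → each gets rank 7.

5, 7, 4, 7, 1, 2, 3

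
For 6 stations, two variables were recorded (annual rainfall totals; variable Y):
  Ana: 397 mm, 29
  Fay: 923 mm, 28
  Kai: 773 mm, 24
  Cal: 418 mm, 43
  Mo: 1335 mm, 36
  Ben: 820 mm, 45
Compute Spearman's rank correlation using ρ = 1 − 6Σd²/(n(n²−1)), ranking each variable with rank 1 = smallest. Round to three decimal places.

0.029

Ranks of variable 1: 1, 5, 3, 2, 6, 4
Ranks of variable 2: 3, 2, 1, 5, 4, 6
d = r₁ − r₂: -2, 3, 2, -3, 2, -2
d²: 4, 9, 4, 9, 4, 4; Σd² = 34
ρ = 1 − 6·34/(6·35) = 1 − 204/210 = 0.029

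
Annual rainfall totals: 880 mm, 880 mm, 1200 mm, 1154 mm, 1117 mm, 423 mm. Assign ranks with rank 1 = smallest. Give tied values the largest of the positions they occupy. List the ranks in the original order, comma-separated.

3, 3, 6, 5, 4, 1

Sorted (ascending): 423, 880, 880, 1117, 1154, 1200
The 2 values of 880 occupy positions 2–3 → each gets rank 3.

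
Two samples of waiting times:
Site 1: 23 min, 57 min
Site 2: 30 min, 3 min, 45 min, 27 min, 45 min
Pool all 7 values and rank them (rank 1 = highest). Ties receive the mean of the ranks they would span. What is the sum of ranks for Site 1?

7

Sorted (descending): 57, 45, 45, 30, 27, 23, 3
The 2 values of 45 occupy positions 2–3 → average rank (2+3)/2 = 2.5.
Site 1 values → pooled ranks: 23→6, 57→1
Rank sum = 6 + 1 = 7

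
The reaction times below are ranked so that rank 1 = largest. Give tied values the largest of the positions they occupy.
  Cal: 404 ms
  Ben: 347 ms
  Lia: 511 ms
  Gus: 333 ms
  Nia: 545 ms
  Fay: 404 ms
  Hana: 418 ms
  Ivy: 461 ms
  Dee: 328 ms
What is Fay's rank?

6

Sorted (descending): 545, 511, 461, 418, 404, 404, 347, 333, 328
The 2 values of 404 occupy positions 5–6 → each gets rank 6.
Fay has value 404 ms → rank 6.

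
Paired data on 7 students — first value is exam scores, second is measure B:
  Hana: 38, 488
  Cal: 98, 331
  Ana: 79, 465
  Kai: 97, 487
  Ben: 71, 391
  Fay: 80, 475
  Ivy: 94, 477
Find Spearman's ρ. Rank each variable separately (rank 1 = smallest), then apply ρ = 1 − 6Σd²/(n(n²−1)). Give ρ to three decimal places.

Ranks of variable 1: 1, 7, 3, 6, 2, 4, 5
Ranks of variable 2: 7, 1, 3, 6, 2, 4, 5
d = r₁ − r₂: -6, 6, 0, 0, 0, 0, 0
d²: 36, 36, 0, 0, 0, 0, 0; Σd² = 72
ρ = 1 − 6·72/(7·48) = 1 − 432/336 = -0.286

-0.286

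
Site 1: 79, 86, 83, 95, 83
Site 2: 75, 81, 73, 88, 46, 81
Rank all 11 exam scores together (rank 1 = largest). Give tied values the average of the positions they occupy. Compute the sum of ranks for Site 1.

21

Sorted (descending): 95, 88, 86, 83, 83, 81, 81, 79, 75, 73, 46
The 2 values of 83 occupy positions 4–5 → average rank (4+5)/2 = 4.5.
The 2 values of 81 occupy positions 6–7 → average rank (6+7)/2 = 6.5.
Site 1 values → pooled ranks: 79→8, 86→3, 83→4.5, 95→1, 83→4.5
Rank sum = 8 + 3 + 4.5 + 1 + 4.5 = 21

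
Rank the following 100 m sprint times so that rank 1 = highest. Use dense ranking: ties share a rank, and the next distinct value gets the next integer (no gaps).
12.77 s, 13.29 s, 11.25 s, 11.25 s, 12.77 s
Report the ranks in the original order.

2, 1, 3, 3, 2

Sorted (descending): 13.29, 12.77, 12.77, 11.25, 11.25
The 2 values of 12.77 share dense rank 2.
The 2 values of 11.25 share dense rank 3.
Remaining distinct values take the next consecutive integers.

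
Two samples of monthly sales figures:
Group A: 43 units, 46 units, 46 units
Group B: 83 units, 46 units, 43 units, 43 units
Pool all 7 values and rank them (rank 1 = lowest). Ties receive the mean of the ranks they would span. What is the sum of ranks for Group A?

12

Sorted (ascending): 43, 43, 43, 46, 46, 46, 83
The 3 values of 43 occupy positions 1–3 → average rank 2.
The 3 values of 46 occupy positions 4–6 → average rank 5.
Group A values → pooled ranks: 43→2, 46→5, 46→5
Rank sum = 2 + 5 + 5 = 12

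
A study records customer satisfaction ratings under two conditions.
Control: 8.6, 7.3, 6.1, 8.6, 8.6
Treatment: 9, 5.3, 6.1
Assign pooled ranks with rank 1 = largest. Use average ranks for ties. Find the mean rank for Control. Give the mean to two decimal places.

4.10

Sorted (descending): 9, 8.6, 8.6, 8.6, 7.3, 6.1, 6.1, 5.3
The 3 values of 8.6 occupy positions 2–4 → average rank 3.
The 2 values of 6.1 occupy positions 6–7 → average rank (6+7)/2 = 6.5.
Control values → pooled ranks: 8.6→3, 7.3→5, 6.1→6.5, 8.6→3, 8.6→3
Mean rank = (3 + 5 + 6.5 + 3 + 3) / 5 = 4.10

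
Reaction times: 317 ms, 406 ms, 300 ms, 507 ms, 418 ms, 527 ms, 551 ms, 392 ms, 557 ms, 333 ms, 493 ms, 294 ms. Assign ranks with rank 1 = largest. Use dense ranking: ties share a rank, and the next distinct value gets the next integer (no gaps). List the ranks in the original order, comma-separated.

Sorted (descending): 557, 551, 527, 507, 493, 418, 406, 392, 333, 317, 300, 294
No ties — each value takes its position as its rank.

10, 7, 11, 4, 6, 3, 2, 8, 1, 9, 5, 12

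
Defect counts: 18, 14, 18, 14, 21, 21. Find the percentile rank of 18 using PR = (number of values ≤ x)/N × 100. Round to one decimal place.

N = 6.
Strictly below 18: 2. Equal to 18: 2.
PR = 4/6 × 100 = 66.7

66.7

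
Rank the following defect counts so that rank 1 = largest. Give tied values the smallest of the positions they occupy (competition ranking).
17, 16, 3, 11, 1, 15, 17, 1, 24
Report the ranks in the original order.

2, 4, 7, 6, 8, 5, 2, 8, 1

Sorted (descending): 24, 17, 17, 16, 15, 11, 3, 1, 1
The 2 values of 17 occupy positions 2–3 → each gets rank 2.
The 2 values of 1 occupy positions 8–9 → each gets rank 8.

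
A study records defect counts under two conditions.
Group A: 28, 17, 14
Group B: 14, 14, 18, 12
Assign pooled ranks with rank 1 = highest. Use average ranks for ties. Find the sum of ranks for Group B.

19

Sorted (descending): 28, 18, 17, 14, 14, 14, 12
The 3 values of 14 occupy positions 4–6 → average rank 5.
Group B values → pooled ranks: 14→5, 14→5, 18→2, 12→7
Rank sum = 5 + 5 + 2 + 7 = 19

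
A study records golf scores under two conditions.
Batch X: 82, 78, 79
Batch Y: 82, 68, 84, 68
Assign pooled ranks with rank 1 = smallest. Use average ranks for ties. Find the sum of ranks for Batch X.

12.5

Sorted (ascending): 68, 68, 78, 79, 82, 82, 84
The 2 values of 68 occupy positions 1–2 → average rank (1+2)/2 = 1.5.
The 2 values of 82 occupy positions 5–6 → average rank (5+6)/2 = 5.5.
Batch X values → pooled ranks: 82→5.5, 78→3, 79→4
Rank sum = 5.5 + 3 + 4 = 12.5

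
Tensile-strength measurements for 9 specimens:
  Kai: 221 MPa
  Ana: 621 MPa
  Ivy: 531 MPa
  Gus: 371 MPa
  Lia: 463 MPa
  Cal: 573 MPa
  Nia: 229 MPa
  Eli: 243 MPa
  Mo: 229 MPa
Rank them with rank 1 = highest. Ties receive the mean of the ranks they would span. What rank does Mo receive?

Sorted (descending): 621, 573, 531, 463, 371, 243, 229, 229, 221
The 2 values of 229 occupy positions 7–8 → average rank (7+8)/2 = 7.5.
Mo has value 229 MPa → rank 7.5.

7.5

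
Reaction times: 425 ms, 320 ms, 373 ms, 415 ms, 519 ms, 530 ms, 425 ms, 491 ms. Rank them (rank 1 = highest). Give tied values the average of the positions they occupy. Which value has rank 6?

415

Sorted (descending): 530, 519, 491, 425, 425, 415, 373, 320
The 2 values of 425 occupy positions 4–5 → average rank (4+5)/2 = 4.5.
Rank 6 → value 415.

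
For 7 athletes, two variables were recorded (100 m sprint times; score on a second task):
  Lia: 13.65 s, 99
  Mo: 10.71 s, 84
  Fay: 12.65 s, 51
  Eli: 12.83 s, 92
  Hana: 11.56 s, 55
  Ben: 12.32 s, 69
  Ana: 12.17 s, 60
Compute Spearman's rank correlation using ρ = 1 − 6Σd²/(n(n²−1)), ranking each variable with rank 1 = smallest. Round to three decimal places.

0.429

Ranks of variable 1: 7, 1, 5, 6, 2, 4, 3
Ranks of variable 2: 7, 5, 1, 6, 2, 4, 3
d = r₁ − r₂: 0, -4, 4, 0, 0, 0, 0
d²: 0, 16, 16, 0, 0, 0, 0; Σd² = 32
ρ = 1 − 6·32/(7·48) = 1 − 192/336 = 0.429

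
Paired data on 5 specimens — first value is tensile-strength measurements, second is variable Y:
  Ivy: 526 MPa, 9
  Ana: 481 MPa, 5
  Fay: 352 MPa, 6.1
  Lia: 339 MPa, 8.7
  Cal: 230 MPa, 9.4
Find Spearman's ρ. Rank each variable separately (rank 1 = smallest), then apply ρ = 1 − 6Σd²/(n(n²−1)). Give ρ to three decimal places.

-0.400

Ranks of variable 1: 5, 4, 3, 2, 1
Ranks of variable 2: 4, 1, 2, 3, 5
d = r₁ − r₂: 1, 3, 1, -1, -4
d²: 1, 9, 1, 1, 16; Σd² = 28
ρ = 1 − 6·28/(5·24) = 1 − 168/120 = -0.400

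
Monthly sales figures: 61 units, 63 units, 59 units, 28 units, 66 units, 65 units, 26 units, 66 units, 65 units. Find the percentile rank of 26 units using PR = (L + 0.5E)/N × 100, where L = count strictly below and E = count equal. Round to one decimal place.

5.6

N = 9.
Strictly below 26: 0. Equal to 26: 1.
PR = (0 + 0.5·1)/9 × 100 = 5.6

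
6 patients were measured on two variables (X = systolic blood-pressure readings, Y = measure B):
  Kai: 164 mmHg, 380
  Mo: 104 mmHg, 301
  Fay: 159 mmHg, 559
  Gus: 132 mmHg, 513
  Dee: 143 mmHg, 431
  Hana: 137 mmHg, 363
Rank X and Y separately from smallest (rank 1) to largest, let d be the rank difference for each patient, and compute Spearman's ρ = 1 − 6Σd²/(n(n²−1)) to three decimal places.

0.429

Ranks of variable 1: 6, 1, 5, 2, 4, 3
Ranks of variable 2: 3, 1, 6, 5, 4, 2
d = r₁ − r₂: 3, 0, -1, -3, 0, 1
d²: 9, 0, 1, 9, 0, 1; Σd² = 20
ρ = 1 − 6·20/(6·35) = 1 − 120/210 = 0.429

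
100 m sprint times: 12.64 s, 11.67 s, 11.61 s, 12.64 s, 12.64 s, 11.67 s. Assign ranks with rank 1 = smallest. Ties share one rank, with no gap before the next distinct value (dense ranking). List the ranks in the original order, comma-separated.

Sorted (ascending): 11.61, 11.67, 11.67, 12.64, 12.64, 12.64
The 2 values of 11.67 share dense rank 2.
The 3 values of 12.64 share dense rank 3.
Remaining distinct values take the next consecutive integers.

3, 2, 1, 3, 3, 2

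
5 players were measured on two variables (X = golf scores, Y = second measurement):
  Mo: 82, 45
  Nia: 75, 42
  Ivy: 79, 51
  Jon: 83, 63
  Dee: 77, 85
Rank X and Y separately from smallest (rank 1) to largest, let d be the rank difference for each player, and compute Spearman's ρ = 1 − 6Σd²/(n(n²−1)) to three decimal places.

0.300

Ranks of variable 1: 4, 1, 3, 5, 2
Ranks of variable 2: 2, 1, 3, 4, 5
d = r₁ − r₂: 2, 0, 0, 1, -3
d²: 4, 0, 0, 1, 9; Σd² = 14
ρ = 1 − 6·14/(5·24) = 1 − 84/120 = 0.300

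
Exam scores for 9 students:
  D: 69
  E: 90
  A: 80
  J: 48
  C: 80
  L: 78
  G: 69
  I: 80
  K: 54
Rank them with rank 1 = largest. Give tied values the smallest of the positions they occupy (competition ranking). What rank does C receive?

Sorted (descending): 90, 80, 80, 80, 78, 69, 69, 54, 48
The 3 values of 80 occupy positions 2–4 → each gets rank 2.
The 2 values of 69 occupy positions 6–7 → each gets rank 6.
C has value 80 → rank 2.

2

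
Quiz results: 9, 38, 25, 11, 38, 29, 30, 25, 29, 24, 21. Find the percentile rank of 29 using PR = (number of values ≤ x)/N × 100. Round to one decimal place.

72.7

N = 11.
Strictly below 29: 6. Equal to 29: 2.
PR = 8/11 × 100 = 72.7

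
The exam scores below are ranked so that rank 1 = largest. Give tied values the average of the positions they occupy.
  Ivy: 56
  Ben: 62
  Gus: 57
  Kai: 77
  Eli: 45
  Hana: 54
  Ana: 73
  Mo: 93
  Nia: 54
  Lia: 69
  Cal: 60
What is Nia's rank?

Sorted (descending): 93, 77, 73, 69, 62, 60, 57, 56, 54, 54, 45
The 2 values of 54 occupy positions 9–10 → average rank (9+10)/2 = 9.5.
Nia has value 54 → rank 9.5.

9.5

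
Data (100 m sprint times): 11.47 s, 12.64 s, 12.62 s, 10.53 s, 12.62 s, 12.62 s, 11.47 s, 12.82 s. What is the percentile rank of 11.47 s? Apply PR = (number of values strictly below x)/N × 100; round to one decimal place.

N = 8.
Strictly below 11.47: 1. Equal to 11.47: 2.
PR = 1/8 × 100 = 12.5

12.5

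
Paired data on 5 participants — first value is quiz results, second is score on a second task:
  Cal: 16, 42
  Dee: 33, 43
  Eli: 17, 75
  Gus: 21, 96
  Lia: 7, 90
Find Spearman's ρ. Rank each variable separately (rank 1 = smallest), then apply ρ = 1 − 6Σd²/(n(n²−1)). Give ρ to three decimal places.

0.000

Ranks of variable 1: 2, 5, 3, 4, 1
Ranks of variable 2: 1, 2, 3, 5, 4
d = r₁ − r₂: 1, 3, 0, -1, -3
d²: 1, 9, 0, 1, 9; Σd² = 20
ρ = 1 − 6·20/(5·24) = 1 − 120/120 = 0.000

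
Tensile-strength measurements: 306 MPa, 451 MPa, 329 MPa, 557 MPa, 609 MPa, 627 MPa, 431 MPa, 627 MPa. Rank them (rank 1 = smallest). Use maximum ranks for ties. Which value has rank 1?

Sorted (ascending): 306, 329, 431, 451, 557, 609, 627, 627
The 2 values of 627 occupy positions 7–8 → each gets rank 8.
Rank 1 → value 306.

306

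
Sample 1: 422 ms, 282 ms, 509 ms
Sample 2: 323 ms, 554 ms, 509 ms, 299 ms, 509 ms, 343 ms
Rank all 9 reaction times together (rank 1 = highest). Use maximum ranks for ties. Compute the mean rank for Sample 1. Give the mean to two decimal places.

6.00

Sorted (descending): 554, 509, 509, 509, 422, 343, 323, 299, 282
The 3 values of 509 occupy positions 2–4 → each gets rank 4.
Sample 1 values → pooled ranks: 422→5, 282→9, 509→4
Mean rank = (5 + 9 + 4) / 3 = 6.00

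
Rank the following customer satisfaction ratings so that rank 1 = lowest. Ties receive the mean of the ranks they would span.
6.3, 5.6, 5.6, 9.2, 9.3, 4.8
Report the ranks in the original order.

Sorted (ascending): 4.8, 5.6, 5.6, 6.3, 9.2, 9.3
The 2 values of 5.6 occupy positions 2–3 → average rank (2+3)/2 = 2.5.

4, 2.5, 2.5, 5, 6, 1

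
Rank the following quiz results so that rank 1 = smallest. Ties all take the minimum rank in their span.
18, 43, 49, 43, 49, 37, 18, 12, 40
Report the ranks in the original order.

Sorted (ascending): 12, 18, 18, 37, 40, 43, 43, 49, 49
The 2 values of 18 occupy positions 2–3 → each gets rank 2.
The 2 values of 43 occupy positions 6–7 → each gets rank 6.
The 2 values of 49 occupy positions 8–9 → each gets rank 8.

2, 6, 8, 6, 8, 4, 2, 1, 5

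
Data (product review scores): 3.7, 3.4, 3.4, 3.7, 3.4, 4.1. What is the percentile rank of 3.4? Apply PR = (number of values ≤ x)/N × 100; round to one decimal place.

N = 6.
Strictly below 3.4: 0. Equal to 3.4: 3.
PR = 3/6 × 100 = 50.0

50.0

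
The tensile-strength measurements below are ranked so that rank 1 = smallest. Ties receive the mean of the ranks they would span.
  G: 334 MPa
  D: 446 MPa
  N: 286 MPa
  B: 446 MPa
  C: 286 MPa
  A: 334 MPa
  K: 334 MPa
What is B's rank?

6.5

Sorted (ascending): 286, 286, 334, 334, 334, 446, 446
The 2 values of 286 occupy positions 1–2 → average rank (1+2)/2 = 1.5.
The 3 values of 334 occupy positions 3–5 → average rank 4.
The 2 values of 446 occupy positions 6–7 → average rank (6+7)/2 = 6.5.
B has value 446 MPa → rank 6.5.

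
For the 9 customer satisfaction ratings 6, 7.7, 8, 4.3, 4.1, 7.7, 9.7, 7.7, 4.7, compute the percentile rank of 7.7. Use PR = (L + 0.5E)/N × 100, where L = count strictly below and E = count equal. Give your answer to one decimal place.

N = 9.
Strictly below 7.7: 4. Equal to 7.7: 3.
PR = (4 + 0.5·3)/9 × 100 = 61.1

61.1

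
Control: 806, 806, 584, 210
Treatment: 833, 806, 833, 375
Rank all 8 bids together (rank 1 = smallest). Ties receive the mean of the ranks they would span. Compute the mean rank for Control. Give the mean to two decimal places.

3.50

Sorted (ascending): 210, 375, 584, 806, 806, 806, 833, 833
The 3 values of 806 occupy positions 4–6 → average rank 5.
The 2 values of 833 occupy positions 7–8 → average rank (7+8)/2 = 7.5.
Control values → pooled ranks: 806→5, 806→5, 584→3, 210→1
Mean rank = (5 + 5 + 3 + 1) / 4 = 3.50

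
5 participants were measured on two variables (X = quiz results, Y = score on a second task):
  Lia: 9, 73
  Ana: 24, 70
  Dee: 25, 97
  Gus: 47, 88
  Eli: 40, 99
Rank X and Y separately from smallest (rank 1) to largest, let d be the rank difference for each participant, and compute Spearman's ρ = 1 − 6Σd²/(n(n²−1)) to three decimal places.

0.600

Ranks of variable 1: 1, 2, 3, 5, 4
Ranks of variable 2: 2, 1, 4, 3, 5
d = r₁ − r₂: -1, 1, -1, 2, -1
d²: 1, 1, 1, 4, 1; Σd² = 8
ρ = 1 − 6·8/(5·24) = 1 − 48/120 = 0.600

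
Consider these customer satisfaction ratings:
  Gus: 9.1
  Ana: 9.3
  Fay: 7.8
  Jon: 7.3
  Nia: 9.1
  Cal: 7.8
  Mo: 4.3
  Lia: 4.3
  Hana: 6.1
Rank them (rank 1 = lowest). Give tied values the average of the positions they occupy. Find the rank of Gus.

Sorted (ascending): 4.3, 4.3, 6.1, 7.3, 7.8, 7.8, 9.1, 9.1, 9.3
The 2 values of 4.3 occupy positions 1–2 → average rank (1+2)/2 = 1.5.
The 2 values of 7.8 occupy positions 5–6 → average rank (5+6)/2 = 5.5.
The 2 values of 9.1 occupy positions 7–8 → average rank (7+8)/2 = 7.5.
Gus has value 9.1 → rank 7.5.

7.5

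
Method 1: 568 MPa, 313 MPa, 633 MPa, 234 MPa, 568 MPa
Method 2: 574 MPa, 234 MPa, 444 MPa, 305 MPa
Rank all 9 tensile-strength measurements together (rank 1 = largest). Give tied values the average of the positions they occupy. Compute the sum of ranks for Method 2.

22.5

Sorted (descending): 633, 574, 568, 568, 444, 313, 305, 234, 234
The 2 values of 568 occupy positions 3–4 → average rank (3+4)/2 = 3.5.
The 2 values of 234 occupy positions 8–9 → average rank (8+9)/2 = 8.5.
Method 2 values → pooled ranks: 574→2, 234→8.5, 444→5, 305→7
Rank sum = 2 + 8.5 + 5 + 7 = 22.5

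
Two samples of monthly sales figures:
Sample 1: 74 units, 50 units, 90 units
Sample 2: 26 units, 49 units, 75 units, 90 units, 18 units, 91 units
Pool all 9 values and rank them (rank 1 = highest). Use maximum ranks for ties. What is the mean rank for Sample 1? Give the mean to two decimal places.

4.67

Sorted (descending): 91, 90, 90, 75, 74, 50, 49, 26, 18
The 2 values of 90 occupy positions 2–3 → each gets rank 3.
Sample 1 values → pooled ranks: 74→5, 50→6, 90→3
Mean rank = (5 + 6 + 3) / 3 = 4.67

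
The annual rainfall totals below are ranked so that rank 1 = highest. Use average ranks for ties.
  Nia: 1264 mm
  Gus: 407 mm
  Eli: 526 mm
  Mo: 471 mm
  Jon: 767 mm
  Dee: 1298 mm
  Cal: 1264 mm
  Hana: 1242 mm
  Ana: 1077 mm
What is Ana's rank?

5

Sorted (descending): 1298, 1264, 1264, 1242, 1077, 767, 526, 471, 407
The 2 values of 1264 occupy positions 2–3 → average rank (2+3)/2 = 2.5.
Ana has value 1077 mm → rank 5.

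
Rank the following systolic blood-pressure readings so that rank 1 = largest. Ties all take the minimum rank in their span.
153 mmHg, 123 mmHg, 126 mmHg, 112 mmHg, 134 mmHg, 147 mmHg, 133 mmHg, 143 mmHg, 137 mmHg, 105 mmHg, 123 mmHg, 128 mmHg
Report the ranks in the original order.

Sorted (descending): 153, 147, 143, 137, 134, 133, 128, 126, 123, 123, 112, 105
The 2 values of 123 occupy positions 9–10 → each gets rank 9.

1, 9, 8, 11, 5, 2, 6, 3, 4, 12, 9, 7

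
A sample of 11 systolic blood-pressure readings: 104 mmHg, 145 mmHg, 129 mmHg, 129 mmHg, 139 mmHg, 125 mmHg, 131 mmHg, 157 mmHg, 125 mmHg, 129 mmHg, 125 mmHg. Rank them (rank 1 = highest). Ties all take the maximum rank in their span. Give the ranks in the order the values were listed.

11, 2, 7, 7, 3, 10, 4, 1, 10, 7, 10

Sorted (descending): 157, 145, 139, 131, 129, 129, 129, 125, 125, 125, 104
The 3 values of 129 occupy positions 5–7 → each gets rank 7.
The 3 values of 125 occupy positions 8–10 → each gets rank 10.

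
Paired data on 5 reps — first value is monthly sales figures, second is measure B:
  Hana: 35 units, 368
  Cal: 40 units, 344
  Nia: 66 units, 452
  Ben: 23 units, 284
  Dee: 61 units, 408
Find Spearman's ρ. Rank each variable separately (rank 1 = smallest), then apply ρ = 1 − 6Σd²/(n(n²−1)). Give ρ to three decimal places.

Ranks of variable 1: 2, 3, 5, 1, 4
Ranks of variable 2: 3, 2, 5, 1, 4
d = r₁ − r₂: -1, 1, 0, 0, 0
d²: 1, 1, 0, 0, 0; Σd² = 2
ρ = 1 − 6·2/(5·24) = 1 − 12/120 = 0.900

0.900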